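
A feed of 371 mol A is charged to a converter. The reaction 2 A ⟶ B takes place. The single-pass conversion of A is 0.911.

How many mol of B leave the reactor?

A reacted = 0.911 × 371 = 338 mol; ν_A = −2, so ξ = 338/2 = 169 mol.
Outlet amounts (n = n₀ + ν ξ):
  A: 371 − 2(169) = 33.02
  B: 0 + 1(169) = 169

169 mol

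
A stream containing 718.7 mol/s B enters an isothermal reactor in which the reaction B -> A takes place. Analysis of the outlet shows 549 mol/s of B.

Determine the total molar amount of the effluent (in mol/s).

719 mol/s

For B: n = n₀ − 1ξ → 549 = 718.7 − 1ξ, giving ξ = 169.7 mol/s.
Outlet amounts (n = n₀ + ν ξ):
  B: 718.7 − 1(169.7) = 549
  A: 0 + 1(169.7) = 169.7
Total out = 549 + 169.7 = 718.7 mol/s.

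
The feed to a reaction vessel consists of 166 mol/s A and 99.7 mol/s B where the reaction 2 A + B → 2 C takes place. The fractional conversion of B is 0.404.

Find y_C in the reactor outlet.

0.357

B reacted = 0.404 × 99.7 = 40.28 mol/s; ν_B = −1, so ξ = 40.28/1 = 40.28 mol/s.
Outlet amounts (n = n₀ + ν ξ):
  A: 166 − 2(40.28) = 85.44
  B: 99.7 − 1(40.28) = 59.42
  C: 0 + 2(40.28) = 80.56
Total out = 225.4 mol/s; y_C = 80.56 / 225.4 = 0.3574.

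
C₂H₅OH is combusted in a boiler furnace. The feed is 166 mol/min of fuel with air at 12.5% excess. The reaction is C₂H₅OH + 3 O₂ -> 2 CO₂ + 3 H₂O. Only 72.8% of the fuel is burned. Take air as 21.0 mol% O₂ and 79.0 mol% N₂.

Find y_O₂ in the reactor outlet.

0.0669

Stoichiometric O₂ = 3 × 166 = 498 mol/min; O₂ fed = 498 × 1.125 = 560.2 mol/min.
N₂ fed = 560.2 × 79/21 = 2108 mol/min.
Fuel reacted = 0.728 × 166 → ξ = 120.8 mol/min.
Outlet (n = n₀ + ν ξ):
  C₂H₅OH: 166 − 1(120.8) = 45.15
  O₂: 560.2 − 3(120.8) = 197.7
  N₂: 2108 (inert)
  CO₂: 0 + 2(120.8) = 241.7
  H₂O: 0 + 3(120.8) = 362.5
Total out = 2955 mol/min; y_O₂ = 197.7 / 2955 = 0.06691.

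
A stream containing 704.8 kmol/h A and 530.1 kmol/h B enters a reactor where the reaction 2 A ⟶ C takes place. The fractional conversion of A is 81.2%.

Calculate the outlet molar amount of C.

A reacted = 0.812 × 704.8 = 572.3 kmol/h; ν_A = −2, so ξ = 572.3/2 = 286.1 kmol/h.
Outlet amounts (n = n₀ + ν ξ):
  A: 704.8 − 2(286.1) = 132.5
  C: 0 + 1(286.1) = 286.1
  B: 530.1 (inert)

286 kmol/h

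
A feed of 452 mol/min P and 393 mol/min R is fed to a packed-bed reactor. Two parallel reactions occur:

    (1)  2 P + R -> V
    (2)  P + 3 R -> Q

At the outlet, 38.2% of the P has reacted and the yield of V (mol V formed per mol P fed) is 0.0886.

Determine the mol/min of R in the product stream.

Yield of V: 1ξ₁ / 452 = 0.0886 → ξ₁ = 40.05 mol/min.
Conversion of P: 2ξ₁ + 1ξ₂ = 0.382 × 452 = 172.7 → ξ₂ = 92.57 mol/min.
Outlet amounts (n = n₀ + Σ ν·ξ):
  P: 452 − 2(40.05) − 1(92.57) = 279.3
  R: 393 − 1(40.05) − 3(92.57) = 75.24
  V: 0 + 1(40.05) = 40.05
  Q: 0 + 1(92.57) = 92.57

75.2 mol/min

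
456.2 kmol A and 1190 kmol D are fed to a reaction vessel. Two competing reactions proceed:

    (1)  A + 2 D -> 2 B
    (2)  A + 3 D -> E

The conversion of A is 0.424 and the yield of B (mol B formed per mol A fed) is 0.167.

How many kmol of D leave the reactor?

Yield of B: 2ξ₁ / 456.2 = 0.167 → ξ₁ = 38.09 kmol.
Conversion of A: 1ξ₁ + 1ξ₂ = 0.424 × 456.2 = 193.4 → ξ₂ = 155.3 kmol.
Outlet amounts (n = n₀ + Σ ν·ξ):
  A: 456.2 − 1(38.09) − 1(155.3) = 262.8
  D: 1190 − 2(38.09) − 3(155.3) = 647.8
  B: 0 + 2(38.09) = 76.19
  E: 0 + 1(155.3) = 155.3

648 kmol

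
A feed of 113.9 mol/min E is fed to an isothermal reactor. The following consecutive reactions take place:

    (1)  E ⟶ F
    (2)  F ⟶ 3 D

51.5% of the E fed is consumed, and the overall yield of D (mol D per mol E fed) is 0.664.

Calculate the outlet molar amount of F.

33.4 mol/min

Conversion of E: E consumed = 1ξ₁ = 0.515 × 113.9 → ξ₁ = 58.66 mol/min.
Yield of D: 3ξ₂ / 113.9 = 0.664 → ξ₂ = 25.21 mol/min.
Outlet amounts (n = n₀ + Σ ν·ξ):
  E: 113.9 − 1(58.66) = 55.24
  F: 0 + 1(58.66) − 1(25.21) = 33.45
  D: 0 + 3(25.21) = 75.63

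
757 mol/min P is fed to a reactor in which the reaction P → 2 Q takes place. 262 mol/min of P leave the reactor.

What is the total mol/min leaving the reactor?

For P: n = n₀ − 1ξ → 262 = 757 − 1ξ, giving ξ = 495 mol/min.
Outlet amounts (n = n₀ + ν ξ):
  P: 757 − 1(495) = 262
  Q: 0 + 2(495) = 990
Total out = 262 + 990 = 1252 mol/min.

1250 mol/min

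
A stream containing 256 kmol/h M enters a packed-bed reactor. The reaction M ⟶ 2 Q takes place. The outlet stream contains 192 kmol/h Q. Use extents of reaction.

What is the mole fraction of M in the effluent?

0.455

For Q: n = n₀ + 2ξ → 192 = 0 + 2ξ, giving ξ = 96 kmol/h.
Outlet amounts (n = n₀ + ν ξ):
  M: 256 − 1(96) = 160
  Q: 0 + 2(96) = 192
Total out = 352 kmol/h; y_M = 160 / 352 = 0.4545.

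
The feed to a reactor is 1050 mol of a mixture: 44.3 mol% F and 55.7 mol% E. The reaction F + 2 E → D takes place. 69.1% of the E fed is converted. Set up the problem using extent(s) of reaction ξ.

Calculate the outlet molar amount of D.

E reacted = 0.691 × 584.9 = 404.1 mol; ν_E = −2, so ξ = 404.1/2 = 202.1 mol.
Outlet amounts (n = n₀ + ν ξ):
  F: 465.1 − 1(202.1) = 263.1
  E: 584.9 − 2(202.1) = 180.7
  D: 0 + 1(202.1) = 202.1

202 mol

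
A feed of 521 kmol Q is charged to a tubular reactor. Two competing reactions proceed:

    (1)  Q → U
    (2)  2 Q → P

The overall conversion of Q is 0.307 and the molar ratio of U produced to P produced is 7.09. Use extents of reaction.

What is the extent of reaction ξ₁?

Conversion of Q: Q consumed = 0.307 × 521 = 159.9 kmol = 1ξ₁ + 2ξ₂.
Selectivity: 1ξ₁ / (1ξ₂) = 7.09 → ξ₁ = 7.09 ξ₂.
Substitute: (1·7.09 + 2) ξ₂ = 159.9 → ξ₂ = 17.6 kmol, ξ₁ = 124.8 kmol.
Outlet amounts (n = n₀ + Σ ν·ξ):
  Q: 521 − 1(124.8) − 2(17.6) = 361.1
  U: 0 + 1(124.8) = 124.8
  P: 0 + 1(17.6) = 17.6

ξ₁ = 125 kmol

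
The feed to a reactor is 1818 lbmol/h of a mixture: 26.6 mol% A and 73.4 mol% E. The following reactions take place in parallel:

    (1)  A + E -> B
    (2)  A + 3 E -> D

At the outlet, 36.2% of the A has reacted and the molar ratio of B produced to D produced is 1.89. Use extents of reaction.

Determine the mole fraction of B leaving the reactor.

Conversion of A: A consumed = 0.362 × 483.6 = 175.1 lbmol/h = 1ξ₁ + 1ξ₂.
Selectivity: 1ξ₁ / (1ξ₂) = 1.89 → ξ₁ = 1.89 ξ₂.
Substitute: (1·1.89 + 1) ξ₂ = 175.1 → ξ₂ = 60.57 lbmol/h, ξ₁ = 114.5 lbmol/h.
Outlet amounts (n = n₀ + Σ ν·ξ):
  A: 483.6 − 1(114.5) − 1(60.57) = 308.5
  E: 1334 − 1(114.5) − 3(60.57) = 1038
  B: 0 + 1(114.5) = 114.5
  D: 0 + 1(60.57) = 60.57
Total out = 1522 lbmol/h; y_B = 114.5 / 1522 = 0.07523.

0.0752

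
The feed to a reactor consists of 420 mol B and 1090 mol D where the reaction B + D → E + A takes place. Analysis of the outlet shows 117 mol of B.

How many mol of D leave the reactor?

787 mol

For B: n = n₀ − 1ξ → 117 = 420 − 1ξ, giving ξ = 303 mol.
Outlet amounts (n = n₀ + ν ξ):
  B: 420 − 1(303) = 117
  D: 1090 − 1(303) = 787
  E: 0 + 1(303) = 303
  A: 0 + 1(303) = 303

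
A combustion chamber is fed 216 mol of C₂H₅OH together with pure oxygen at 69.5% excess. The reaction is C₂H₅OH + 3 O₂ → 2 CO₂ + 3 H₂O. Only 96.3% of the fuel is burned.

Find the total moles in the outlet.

1520 mol

Stoichiometric O₂ = 3 × 216 = 648 mol; O₂ fed = 648 × 1.695 = 1098 mol.
Fuel reacted = 0.963 × 216 → ξ = 208 mol.
Outlet (n = n₀ + ν ξ):
  C₂H₅OH: 216 − 1(208) = 7.992
  O₂: 1098 − 3(208) = 474.3
  CO₂: 0 + 2(208) = 416
  H₂O: 0 + 3(208) = 624
Total out = 7.992 + 474.3 + 416 + 624 = 1522 mol.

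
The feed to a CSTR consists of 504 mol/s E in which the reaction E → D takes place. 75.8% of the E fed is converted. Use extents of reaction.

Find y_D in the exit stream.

0.758

E reacted = 0.758 × 504 = 382 mol/s; ν_E = −1, so ξ = 382/1 = 382 mol/s.
Outlet amounts (n = n₀ + ν ξ):
  E: 504 − 1(382) = 122
  D: 0 + 1(382) = 382
Total out = 504 mol/s; y_D = 382 / 504 = 0.758.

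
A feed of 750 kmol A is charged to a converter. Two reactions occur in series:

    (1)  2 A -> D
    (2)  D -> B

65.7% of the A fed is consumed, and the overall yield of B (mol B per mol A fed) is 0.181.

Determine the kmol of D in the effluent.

Conversion of A: A consumed = 2ξ₁ = 0.657 × 750 → ξ₁ = 246.4 kmol.
Yield of B: 1ξ₂ / 750 = 0.181 → ξ₂ = 135.8 kmol.
Outlet amounts (n = n₀ + Σ ν·ξ):
  A: 750 − 2(246.4) = 257.2
  D: 0 + 1(246.4) − 1(135.8) = 110.6
  B: 0 + 1(135.8) = 135.8

111 kmol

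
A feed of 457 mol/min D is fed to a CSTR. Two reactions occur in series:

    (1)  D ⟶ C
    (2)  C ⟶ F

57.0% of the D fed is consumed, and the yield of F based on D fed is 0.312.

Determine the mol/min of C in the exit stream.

118 mol/min

Conversion of D: D consumed = 1ξ₁ = 0.57 × 457 → ξ₁ = 260.5 mol/min.
Yield of F: 1ξ₂ / 457 = 0.312 → ξ₂ = 142.6 mol/min.
Outlet amounts (n = n₀ + Σ ν·ξ):
  D: 457 − 1(260.5) = 196.5
  C: 0 + 1(260.5) − 1(142.6) = 117.9
  F: 0 + 1(142.6) = 142.6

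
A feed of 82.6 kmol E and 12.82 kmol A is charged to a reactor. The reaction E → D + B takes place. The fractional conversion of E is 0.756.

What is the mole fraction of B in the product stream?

0.396

E reacted = 0.756 × 82.6 = 62.45 kmol; ν_E = −1, so ξ = 62.45/1 = 62.45 kmol.
Outlet amounts (n = n₀ + ν ξ):
  E: 82.6 − 1(62.45) = 20.15
  D: 0 + 1(62.45) = 62.45
  B: 0 + 1(62.45) = 62.45
  A: 12.82 (inert)
Total out = 157.9 kmol; y_B = 62.45 / 157.9 = 0.3956.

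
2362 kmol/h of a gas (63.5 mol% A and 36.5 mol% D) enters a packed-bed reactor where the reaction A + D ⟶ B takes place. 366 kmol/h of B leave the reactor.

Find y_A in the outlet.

For B: n = n₀ + 1ξ → 366 = 0 + 1ξ, giving ξ = 366 kmol/h.
Outlet amounts (n = n₀ + ν ξ):
  A: 1500 − 1(366) = 1134
  D: 862.1 − 1(366) = 496.1
  B: 0 + 1(366) = 366
Total out = 1996 kmol/h; y_A = 1134 / 1996 = 0.5681.

0.568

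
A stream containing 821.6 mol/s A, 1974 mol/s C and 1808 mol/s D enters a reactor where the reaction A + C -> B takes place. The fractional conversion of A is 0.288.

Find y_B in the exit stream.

0.0542

A reacted = 0.288 × 821.6 = 236.6 mol/s; ν_A = −1, so ξ = 236.6/1 = 236.6 mol/s.
Outlet amounts (n = n₀ + ν ξ):
  A: 821.6 − 1(236.6) = 585
  C: 1974 − 1(236.6) = 1737
  B: 0 + 1(236.6) = 236.6
  D: 1808 (inert)
Total out = 4367 mol/s; y_B = 236.6 / 4367 = 0.05418.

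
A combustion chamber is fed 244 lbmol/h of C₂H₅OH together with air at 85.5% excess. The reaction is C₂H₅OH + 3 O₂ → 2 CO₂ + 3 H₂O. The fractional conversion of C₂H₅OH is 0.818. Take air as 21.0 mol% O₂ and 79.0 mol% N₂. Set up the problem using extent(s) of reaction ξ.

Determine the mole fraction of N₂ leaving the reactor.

Stoichiometric O₂ = 3 × 244 = 732 lbmol/h; O₂ fed = 732 × 1.855 = 1358 lbmol/h.
N₂ fed = 1358 × 79/21 = 5108 lbmol/h.
Fuel reacted = 0.818 × 244 → ξ = 199.6 lbmol/h.
Outlet (n = n₀ + ν ξ):
  C₂H₅OH: 244 − 1(199.6) = 44.41
  O₂: 1358 − 3(199.6) = 759.1
  N₂: 5108 (inert)
  CO₂: 0 + 2(199.6) = 399.2
  H₂O: 0 + 3(199.6) = 598.8
Total out = 6910 lbmol/h; y_N₂ = 5108 / 6910 = 0.7393.

0.739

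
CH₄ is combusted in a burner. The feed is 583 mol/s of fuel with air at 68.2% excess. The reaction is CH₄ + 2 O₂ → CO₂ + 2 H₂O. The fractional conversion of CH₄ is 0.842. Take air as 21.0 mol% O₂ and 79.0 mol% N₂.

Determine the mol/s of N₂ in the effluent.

7380 mol/s

Stoichiometric O₂ = 2 × 583 = 1166 mol/s; O₂ fed = 1166 × 1.682 = 1961 mol/s.
N₂ fed = 1961 × 79/21 = 7378 mol/s.
Fuel reacted = 0.842 × 583 → ξ = 490.9 mol/s.
Outlet (n = n₀ + ν ξ):
  CH₄: 583 − 1(490.9) = 92.11
  O₂: 1961 − 2(490.9) = 979.4
  N₂: 7378 (inert)
  CO₂: 0 + 1(490.9) = 490.9
  H₂O: 0 + 2(490.9) = 981.8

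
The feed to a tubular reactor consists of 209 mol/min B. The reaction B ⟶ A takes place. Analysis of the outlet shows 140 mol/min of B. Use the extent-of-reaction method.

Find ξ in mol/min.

For B: n = n₀ − 1ξ → 140 = 209 − 1ξ, giving ξ = 69 mol/min.
Outlet amounts (n = n₀ + ν ξ):
  B: 209 − 1(69) = 140
  A: 0 + 1(69) = 69

ξ = 69 mol/min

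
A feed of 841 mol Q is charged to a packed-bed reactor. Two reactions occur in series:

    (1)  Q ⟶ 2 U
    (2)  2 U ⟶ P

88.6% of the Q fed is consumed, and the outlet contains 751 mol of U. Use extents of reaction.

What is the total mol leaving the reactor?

Conversion of Q: Q consumed = 1ξ₁ = 0.886 × 841 → ξ₁ = 745.1 mol.
U balance: n_U = 0 + 2ξ₁ − 2ξ₂ = 751 → ξ₂ = (2·745.1 − 751)/2 = 369.6 mol.
Outlet amounts (n = n₀ + Σ ν·ξ):
  Q: 841 − 1(745.1) = 95.87
  U: 0 + 2(745.1) − 2(369.6) = 751
  P: 0 + 1(369.6) = 369.6
Total out = 95.87 + 751 + 369.6 = 1216 mol.

1220 mol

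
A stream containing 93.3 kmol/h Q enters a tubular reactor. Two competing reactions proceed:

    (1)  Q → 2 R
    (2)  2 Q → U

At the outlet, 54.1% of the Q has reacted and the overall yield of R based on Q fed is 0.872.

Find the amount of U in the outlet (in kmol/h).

Yield of R: 2ξ₁ / 93.3 = 0.872 → ξ₁ = 40.68 kmol/h.
Conversion of Q: 1ξ₁ + 2ξ₂ = 0.541 × 93.3 = 50.48 → ξ₂ = 4.898 kmol/h.
Outlet amounts (n = n₀ + Σ ν·ξ):
  Q: 93.3 − 1(40.68) − 2(4.898) = 42.82
  R: 0 + 2(40.68) = 81.36
  U: 0 + 1(4.898) = 4.898

4.9 kmol/h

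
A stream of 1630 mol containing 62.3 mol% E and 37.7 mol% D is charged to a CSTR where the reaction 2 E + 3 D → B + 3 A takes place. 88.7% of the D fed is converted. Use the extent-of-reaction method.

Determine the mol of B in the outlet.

182 mol

D reacted = 0.887 × 614.5 = 545.1 mol; ν_D = −3, so ξ = 545.1/3 = 181.7 mol.
Outlet amounts (n = n₀ + ν ξ):
  E: 1015 − 2(181.7) = 652.1
  D: 614.5 − 3(181.7) = 69.44
  B: 0 + 1(181.7) = 181.7
  A: 0 + 3(181.7) = 545.1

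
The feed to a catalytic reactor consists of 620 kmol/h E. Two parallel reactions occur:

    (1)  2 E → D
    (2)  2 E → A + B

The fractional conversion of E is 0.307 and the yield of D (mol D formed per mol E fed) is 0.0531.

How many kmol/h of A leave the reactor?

62.2 kmol/h

Yield of D: 1ξ₁ / 620 = 0.0531 → ξ₁ = 32.92 kmol/h.
Conversion of E: 2ξ₁ + 2ξ₂ = 0.307 × 620 = 190.3 → ξ₂ = 62.25 kmol/h.
Outlet amounts (n = n₀ + Σ ν·ξ):
  E: 620 − 2(32.92) − 2(62.25) = 429.7
  D: 0 + 1(32.92) = 32.92
  A: 0 + 1(62.25) = 62.25
  B: 0 + 1(62.25) = 62.25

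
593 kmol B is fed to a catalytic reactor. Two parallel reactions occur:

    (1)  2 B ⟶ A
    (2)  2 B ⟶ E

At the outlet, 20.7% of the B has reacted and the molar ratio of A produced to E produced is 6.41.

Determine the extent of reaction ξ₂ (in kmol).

ξ₂ = 8.28 kmol

Conversion of B: B consumed = 0.207 × 593 = 122.8 kmol = 2ξ₁ + 2ξ₂.
Selectivity: 1ξ₁ / (1ξ₂) = 6.41 → ξ₁ = 6.41 ξ₂.
Substitute: (2·6.41 + 2) ξ₂ = 122.8 → ξ₂ = 8.283 kmol, ξ₁ = 53.09 kmol.
Outlet amounts (n = n₀ + Σ ν·ξ):
  B: 593 − 2(53.09) − 2(8.283) = 470.2
  A: 0 + 1(53.09) = 53.09
  E: 0 + 1(8.283) = 8.283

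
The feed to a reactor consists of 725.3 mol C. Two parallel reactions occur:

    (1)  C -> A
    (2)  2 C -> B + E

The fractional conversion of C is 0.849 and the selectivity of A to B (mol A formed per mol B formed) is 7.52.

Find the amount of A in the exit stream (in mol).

486 mol

Conversion of C: C consumed = 0.849 × 725.3 = 615.8 mol = 1ξ₁ + 2ξ₂.
Selectivity: 1ξ₁ / (1ξ₂) = 7.52 → ξ₁ = 7.52 ξ₂.
Substitute: (1·7.52 + 2) ξ₂ = 615.8 → ξ₂ = 64.68 mol, ξ₁ = 486.4 mol.
Outlet amounts (n = n₀ + Σ ν·ξ):
  C: 725.3 − 1(486.4) − 2(64.68) = 109.5
  A: 0 + 1(486.4) = 486.4
  B: 0 + 1(64.68) = 64.68
  E: 0 + 1(64.68) = 64.68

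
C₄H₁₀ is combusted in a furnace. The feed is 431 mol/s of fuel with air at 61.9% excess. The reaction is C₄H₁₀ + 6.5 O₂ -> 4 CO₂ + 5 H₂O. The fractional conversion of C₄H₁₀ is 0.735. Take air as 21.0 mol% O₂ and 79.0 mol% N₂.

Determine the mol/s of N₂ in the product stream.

Stoichiometric O₂ = 6.5 × 431 = 2802 mol/s; O₂ fed = 2802 × 1.619 = 4536 mol/s.
N₂ fed = 4536 × 79/21 = 17060 mol/s.
Fuel reacted = 0.735 × 431 → ξ = 316.8 mol/s.
Outlet (n = n₀ + ν ξ):
  C₄H₁₀: 431 − 1(316.8) = 114.2
  O₂: 4536 − 6.5(316.8) = 2477
  N₂: 17060 (inert)
  CO₂: 0 + 4(316.8) = 1267
  H₂O: 0 + 5(316.8) = 1584

17100 mol/s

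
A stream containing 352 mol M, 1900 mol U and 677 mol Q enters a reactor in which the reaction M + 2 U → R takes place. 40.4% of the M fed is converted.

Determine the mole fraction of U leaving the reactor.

M reacted = 0.404 × 352 = 142.2 mol; ν_M = −1, so ξ = 142.2/1 = 142.2 mol.
Outlet amounts (n = n₀ + ν ξ):
  M: 352 − 1(142.2) = 209.8
  U: 1900 − 2(142.2) = 1616
  R: 0 + 1(142.2) = 142.2
  Q: 677 (inert)
Total out = 2645 mol; y_U = 1616 / 2645 = 0.6109.

0.611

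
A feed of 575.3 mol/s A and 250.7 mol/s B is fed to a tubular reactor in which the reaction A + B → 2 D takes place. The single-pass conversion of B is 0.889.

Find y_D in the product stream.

B reacted = 0.889 × 250.7 = 222.9 mol/s; ν_B = −1, so ξ = 222.9/1 = 222.9 mol/s.
Outlet amounts (n = n₀ + ν ξ):
  A: 575.3 − 1(222.9) = 352.4
  B: 250.7 − 1(222.9) = 27.83
  D: 0 + 2(222.9) = 445.7
Total out = 826 mol/s; y_D = 445.7 / 826 = 0.5396.

0.54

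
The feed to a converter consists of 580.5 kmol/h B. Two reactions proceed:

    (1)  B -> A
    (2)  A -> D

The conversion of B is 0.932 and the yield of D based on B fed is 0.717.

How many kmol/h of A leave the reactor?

125 kmol/h

Conversion of B: B consumed = 1ξ₁ = 0.932 × 580.5 → ξ₁ = 541 kmol/h.
Yield of D: 1ξ₂ / 580.5 = 0.717 → ξ₂ = 416.2 kmol/h.
Outlet amounts (n = n₀ + Σ ν·ξ):
  B: 580.5 − 1(541) = 39.47
  A: 0 + 1(541) − 1(416.2) = 124.8
  D: 0 + 1(416.2) = 416.2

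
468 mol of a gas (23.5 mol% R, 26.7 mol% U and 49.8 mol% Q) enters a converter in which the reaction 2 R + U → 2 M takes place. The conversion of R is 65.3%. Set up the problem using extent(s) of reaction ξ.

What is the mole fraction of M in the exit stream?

R reacted = 0.653 × 110 = 71.82 mol; ν_R = −2, so ξ = 71.82/2 = 35.91 mol.
Outlet amounts (n = n₀ + ν ξ):
  R: 110 − 2(35.91) = 38.16
  U: 125 − 1(35.91) = 89.05
  M: 0 + 2(35.91) = 71.82
  Q: 233.1 (inert)
Total out = 432.1 mol; y_M = 71.82 / 432.1 = 0.1662.

0.166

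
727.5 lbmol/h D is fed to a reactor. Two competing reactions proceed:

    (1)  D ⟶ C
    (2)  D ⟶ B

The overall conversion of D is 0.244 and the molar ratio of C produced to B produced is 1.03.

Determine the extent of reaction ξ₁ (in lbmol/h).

Conversion of D: D consumed = 0.244 × 727.5 = 177.5 lbmol/h = 1ξ₁ + 1ξ₂.
Selectivity: 1ξ₁ / (1ξ₂) = 1.03 → ξ₁ = 1.03 ξ₂.
Substitute: (1·1.03 + 1) ξ₂ = 177.5 → ξ₂ = 87.44 lbmol/h, ξ₁ = 90.07 lbmol/h.
Outlet amounts (n = n₀ + Σ ν·ξ):
  D: 727.5 − 1(90.07) − 1(87.44) = 550
  C: 0 + 1(90.07) = 90.07
  B: 0 + 1(87.44) = 87.44

ξ₁ = 90.1 lbmol/h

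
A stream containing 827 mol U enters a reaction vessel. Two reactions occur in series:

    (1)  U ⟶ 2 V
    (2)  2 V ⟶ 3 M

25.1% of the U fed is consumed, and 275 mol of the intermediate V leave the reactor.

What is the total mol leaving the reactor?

Conversion of U: U consumed = 1ξ₁ = 0.251 × 827 → ξ₁ = 207.6 mol.
V balance: n_V = 0 + 2ξ₁ − 2ξ₂ = 275 → ξ₂ = (2·207.6 − 275)/2 = 70.08 mol.
Outlet amounts (n = n₀ + Σ ν·ξ):
  U: 827 − 1(207.6) = 619.4
  V: 0 + 2(207.6) − 2(70.08) = 275
  M: 0 + 3(70.08) = 210.2
Total out = 619.4 + 275 + 210.2 = 1105 mol.

1100 mol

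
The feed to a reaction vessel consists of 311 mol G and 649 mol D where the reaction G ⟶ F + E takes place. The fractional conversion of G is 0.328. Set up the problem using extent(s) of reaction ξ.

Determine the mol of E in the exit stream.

G reacted = 0.328 × 311 = 102 mol; ν_G = −1, so ξ = 102/1 = 102 mol.
Outlet amounts (n = n₀ + ν ξ):
  G: 311 − 1(102) = 209
  F: 0 + 1(102) = 102
  E: 0 + 1(102) = 102
  D: 649 (inert)

102 mol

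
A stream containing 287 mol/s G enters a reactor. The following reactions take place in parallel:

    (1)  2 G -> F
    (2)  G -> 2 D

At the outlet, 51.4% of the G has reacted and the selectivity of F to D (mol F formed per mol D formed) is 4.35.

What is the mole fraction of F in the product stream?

Conversion of G: G consumed = 0.514 × 287 = 147.5 mol/s = 2ξ₁ + 1ξ₂.
Selectivity: 1ξ₁ / (2ξ₂) = 4.35 → ξ₁ = 8.7 ξ₂.
Substitute: (2·8.7 + 1) ξ₂ = 147.5 → ξ₂ = 8.017 mol/s, ξ₁ = 69.75 mol/s.
Outlet amounts (n = n₀ + Σ ν·ξ):
  G: 287 − 2(69.75) − 1(8.017) = 139.5
  F: 0 + 1(69.75) = 69.75
  D: 0 + 2(8.017) = 16.03
Total out = 225.3 mol/s; y_F = 69.75 / 225.3 = 0.3096.

0.31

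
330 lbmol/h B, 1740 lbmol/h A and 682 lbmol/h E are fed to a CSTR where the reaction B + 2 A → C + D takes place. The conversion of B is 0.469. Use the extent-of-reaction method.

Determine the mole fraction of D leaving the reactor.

B reacted = 0.469 × 330 = 154.8 lbmol/h; ν_B = −1, so ξ = 154.8/1 = 154.8 lbmol/h.
Outlet amounts (n = n₀ + ν ξ):
  B: 330 − 1(154.8) = 175.2
  A: 1740 − 2(154.8) = 1430
  C: 0 + 1(154.8) = 154.8
  D: 0 + 1(154.8) = 154.8
  E: 682 (inert)
Total out = 2597 lbmol/h; y_D = 154.8 / 2597 = 0.05959.

0.0596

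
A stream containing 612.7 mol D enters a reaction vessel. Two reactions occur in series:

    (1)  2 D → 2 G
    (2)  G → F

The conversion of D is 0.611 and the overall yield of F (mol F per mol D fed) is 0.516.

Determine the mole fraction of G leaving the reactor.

0.095

Conversion of D: D consumed = 2ξ₁ = 0.611 × 612.7 → ξ₁ = 187.2 mol.
Yield of F: 1ξ₂ / 612.7 = 0.516 → ξ₂ = 316.2 mol.
Outlet amounts (n = n₀ + Σ ν·ξ):
  D: 612.7 − 2(187.2) = 238.3
  G: 0 + 2(187.2) − 1(316.2) = 58.21
  F: 0 + 1(316.2) = 316.2
Total out = 612.7 mol; y_G = 58.21 / 612.7 = 0.095.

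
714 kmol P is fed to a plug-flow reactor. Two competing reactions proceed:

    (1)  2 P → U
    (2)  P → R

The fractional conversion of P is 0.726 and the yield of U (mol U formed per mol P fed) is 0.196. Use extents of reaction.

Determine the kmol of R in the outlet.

238 kmol

Yield of U: 1ξ₁ / 714 = 0.196 → ξ₁ = 139.9 kmol.
Conversion of P: 2ξ₁ + 1ξ₂ = 0.726 × 714 = 518.4 → ξ₂ = 238.5 kmol.
Outlet amounts (n = n₀ + Σ ν·ξ):
  P: 714 − 2(139.9) − 1(238.5) = 195.6
  U: 0 + 1(139.9) = 139.9
  R: 0 + 1(238.5) = 238.5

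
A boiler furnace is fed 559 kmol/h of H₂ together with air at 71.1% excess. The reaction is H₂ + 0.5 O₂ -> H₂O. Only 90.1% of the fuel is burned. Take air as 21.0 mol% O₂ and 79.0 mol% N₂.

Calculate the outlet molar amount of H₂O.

504 kmol/h

Stoichiometric O₂ = 0.5 × 559 = 279.5 kmol/h; O₂ fed = 279.5 × 1.711 = 478.2 kmol/h.
N₂ fed = 478.2 × 79/21 = 1799 kmol/h.
Fuel reacted = 0.901 × 559 → ξ = 503.7 kmol/h.
Outlet (n = n₀ + ν ξ):
  H₂: 559 − 1(503.7) = 55.34
  O₂: 478.2 − 0.5(503.7) = 226.4
  N₂: 1799 (inert)
  H₂O: 0 + 1(503.7) = 503.7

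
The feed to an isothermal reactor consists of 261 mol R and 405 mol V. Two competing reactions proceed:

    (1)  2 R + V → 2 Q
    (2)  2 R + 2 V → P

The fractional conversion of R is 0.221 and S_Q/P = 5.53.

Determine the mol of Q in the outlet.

42.4 mol

Conversion of R: R consumed = 0.221 × 261 = 57.68 mol = 2ξ₁ + 2ξ₂.
Selectivity: 2ξ₁ / (1ξ₂) = 5.53 → ξ₁ = 2.765 ξ₂.
Substitute: (2·2.765 + 2) ξ₂ = 57.68 → ξ₂ = 7.66 mol, ξ₁ = 21.18 mol.
Outlet amounts (n = n₀ + Σ ν·ξ):
  R: 261 − 2(21.18) − 2(7.66) = 203.3
  V: 405 − 1(21.18) − 2(7.66) = 368.5
  Q: 0 + 2(21.18) = 42.36
  P: 0 + 1(7.66) = 7.66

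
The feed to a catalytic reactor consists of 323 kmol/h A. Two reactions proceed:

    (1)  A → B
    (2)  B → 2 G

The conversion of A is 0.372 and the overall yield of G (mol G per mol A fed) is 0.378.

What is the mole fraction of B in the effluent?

Conversion of A: A consumed = 1ξ₁ = 0.372 × 323 → ξ₁ = 120.2 kmol/h.
Yield of G: 2ξ₂ / 323 = 0.378 → ξ₂ = 61.05 kmol/h.
Outlet amounts (n = n₀ + Σ ν·ξ):
  A: 323 − 1(120.2) = 202.8
  B: 0 + 1(120.2) − 1(61.05) = 59.11
  G: 0 + 2(61.05) = 122.1
Total out = 384 kmol/h; y_B = 59.11 / 384 = 0.1539.

0.154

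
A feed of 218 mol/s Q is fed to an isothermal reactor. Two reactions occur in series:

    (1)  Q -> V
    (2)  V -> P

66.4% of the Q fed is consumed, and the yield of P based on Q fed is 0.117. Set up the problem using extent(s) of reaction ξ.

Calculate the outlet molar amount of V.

119 mol/s

Conversion of Q: Q consumed = 1ξ₁ = 0.664 × 218 → ξ₁ = 144.8 mol/s.
Yield of P: 1ξ₂ / 218 = 0.117 → ξ₂ = 25.51 mol/s.
Outlet amounts (n = n₀ + Σ ν·ξ):
  Q: 218 − 1(144.8) = 73.25
  V: 0 + 1(144.8) − 1(25.51) = 119.2
  P: 0 + 1(25.51) = 25.51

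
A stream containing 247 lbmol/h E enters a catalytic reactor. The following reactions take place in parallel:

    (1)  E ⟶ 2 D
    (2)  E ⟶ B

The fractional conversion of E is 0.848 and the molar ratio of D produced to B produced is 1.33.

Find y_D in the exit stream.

Conversion of E: E consumed = 0.848 × 247 = 209.5 lbmol/h = 1ξ₁ + 1ξ₂.
Selectivity: 2ξ₁ / (1ξ₂) = 1.33 → ξ₁ = 0.665 ξ₂.
Substitute: (1·0.665 + 1) ξ₂ = 209.5 → ξ₂ = 125.8 lbmol/h, ξ₁ = 83.66 lbmol/h.
Outlet amounts (n = n₀ + Σ ν·ξ):
  E: 247 − 1(83.66) − 1(125.8) = 37.54
  D: 0 + 2(83.66) = 167.3
  B: 0 + 1(125.8) = 125.8
Total out = 330.7 lbmol/h; y_D = 167.3 / 330.7 = 0.506.

0.506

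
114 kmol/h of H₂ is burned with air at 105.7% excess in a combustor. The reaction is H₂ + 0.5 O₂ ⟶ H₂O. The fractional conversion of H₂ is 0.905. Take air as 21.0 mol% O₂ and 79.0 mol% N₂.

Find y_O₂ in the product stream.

0.106

Stoichiometric O₂ = 0.5 × 114 = 57 kmol/h; O₂ fed = 57 × 2.057 = 117.2 kmol/h.
N₂ fed = 117.2 × 79/21 = 441.1 kmol/h.
Fuel reacted = 0.905 × 114 → ξ = 103.2 kmol/h.
Outlet (n = n₀ + ν ξ):
  H₂: 114 − 1(103.2) = 10.83
  O₂: 117.2 − 0.5(103.2) = 65.66
  N₂: 441.1 (inert)
  H₂O: 0 + 1(103.2) = 103.2
Total out = 620.7 kmol/h; y_O₂ = 65.66 / 620.7 = 0.1058.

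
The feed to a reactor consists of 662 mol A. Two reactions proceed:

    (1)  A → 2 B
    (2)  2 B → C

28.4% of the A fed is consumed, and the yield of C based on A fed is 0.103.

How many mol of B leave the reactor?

Conversion of A: A consumed = 1ξ₁ = 0.284 × 662 → ξ₁ = 188 mol.
Yield of C: 1ξ₂ / 662 = 0.103 → ξ₂ = 68.19 mol.
Outlet amounts (n = n₀ + Σ ν·ξ):
  A: 662 − 1(188) = 474
  B: 0 + 2(188) − 2(68.19) = 239.6
  C: 0 + 1(68.19) = 68.19

240 mol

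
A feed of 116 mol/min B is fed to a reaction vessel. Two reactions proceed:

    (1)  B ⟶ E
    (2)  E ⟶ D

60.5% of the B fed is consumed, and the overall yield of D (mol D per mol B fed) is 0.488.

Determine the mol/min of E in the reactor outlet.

13.6 mol/min

Conversion of B: B consumed = 1ξ₁ = 0.605 × 116 → ξ₁ = 70.18 mol/min.
Yield of D: 1ξ₂ / 116 = 0.488 → ξ₂ = 56.61 mol/min.
Outlet amounts (n = n₀ + Σ ν·ξ):
  B: 116 − 1(70.18) = 45.82
  E: 0 + 1(70.18) − 1(56.61) = 13.57
  D: 0 + 1(56.61) = 56.61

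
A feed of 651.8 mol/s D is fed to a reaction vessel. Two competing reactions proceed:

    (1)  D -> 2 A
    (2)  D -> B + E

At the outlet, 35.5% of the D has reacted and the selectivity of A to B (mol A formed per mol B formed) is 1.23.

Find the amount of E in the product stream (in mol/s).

Conversion of D: D consumed = 0.355 × 651.8 = 231.4 mol/s = 1ξ₁ + 1ξ₂.
Selectivity: 2ξ₁ / (1ξ₂) = 1.23 → ξ₁ = 0.615 ξ₂.
Substitute: (1·0.615 + 1) ξ₂ = 231.4 → ξ₂ = 143.3 mol/s, ξ₁ = 88.11 mol/s.
Outlet amounts (n = n₀ + Σ ν·ξ):
  D: 651.8 − 1(88.11) − 1(143.3) = 420.4
  A: 0 + 2(88.11) = 176.2
  B: 0 + 1(143.3) = 143.3
  E: 0 + 1(143.3) = 143.3

143 mol/s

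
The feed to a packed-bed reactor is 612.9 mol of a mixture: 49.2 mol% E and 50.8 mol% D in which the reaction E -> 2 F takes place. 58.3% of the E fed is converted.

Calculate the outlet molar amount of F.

352 mol

E reacted = 0.583 × 301.5 = 175.8 mol; ν_E = −1, so ξ = 175.8/1 = 175.8 mol.
Outlet amounts (n = n₀ + ν ξ):
  E: 301.5 − 1(175.8) = 125.7
  F: 0 + 2(175.8) = 351.6
  D: 311.4 (inert)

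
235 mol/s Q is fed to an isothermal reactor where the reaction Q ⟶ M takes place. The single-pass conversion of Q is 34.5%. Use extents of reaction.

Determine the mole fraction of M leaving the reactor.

0.345

Q reacted = 0.345 × 235 = 81.07 mol/s; ν_Q = −1, so ξ = 81.07/1 = 81.07 mol/s.
Outlet amounts (n = n₀ + ν ξ):
  Q: 235 − 1(81.07) = 153.9
  M: 0 + 1(81.07) = 81.07
Total out = 235 mol/s; y_M = 81.07 / 235 = 0.345.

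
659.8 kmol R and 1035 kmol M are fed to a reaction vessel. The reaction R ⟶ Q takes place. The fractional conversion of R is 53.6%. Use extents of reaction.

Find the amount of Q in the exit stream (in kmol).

R reacted = 0.536 × 659.8 = 353.7 kmol; ν_R = −1, so ξ = 353.7/1 = 353.7 kmol.
Outlet amounts (n = n₀ + ν ξ):
  R: 659.8 − 1(353.7) = 306.1
  Q: 0 + 1(353.7) = 353.7
  M: 1035 (inert)

354 kmol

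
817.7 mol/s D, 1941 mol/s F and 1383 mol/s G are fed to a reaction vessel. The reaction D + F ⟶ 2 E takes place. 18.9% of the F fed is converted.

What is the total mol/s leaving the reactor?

F reacted = 0.189 × 1941 = 366.8 mol/s; ν_F = −1, so ξ = 366.8/1 = 366.8 mol/s.
Outlet amounts (n = n₀ + ν ξ):
  D: 817.7 − 1(366.8) = 450.9
  F: 1941 − 1(366.8) = 1574
  E: 0 + 2(366.8) = 733.7
  G: 1383 (inert)
Total out = 450.9 + 1574 + 733.7 + 1383 = 4142 mol/s.

4140 mol/s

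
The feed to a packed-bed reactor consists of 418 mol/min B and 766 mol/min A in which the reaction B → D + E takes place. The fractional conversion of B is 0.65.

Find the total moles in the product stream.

B reacted = 0.65 × 418 = 271.7 mol/min; ν_B = −1, so ξ = 271.7/1 = 271.7 mol/min.
Outlet amounts (n = n₀ + ν ξ):
  B: 418 − 1(271.7) = 146.3
  D: 0 + 1(271.7) = 271.7
  E: 0 + 1(271.7) = 271.7
  A: 766 (inert)
Total out = 146.3 + 271.7 + 271.7 + 766 = 1456 mol/min.

1460 mol/min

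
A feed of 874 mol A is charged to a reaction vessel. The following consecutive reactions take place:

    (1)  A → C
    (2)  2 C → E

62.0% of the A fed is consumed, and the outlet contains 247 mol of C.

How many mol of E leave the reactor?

Conversion of A: A consumed = 1ξ₁ = 0.62 × 874 → ξ₁ = 541.9 mol.
C balance: n_C = 0 + 1ξ₁ − 2ξ₂ = 247 → ξ₂ = (1·541.9 − 247)/2 = 147.4 mol.
Outlet amounts (n = n₀ + Σ ν·ξ):
  A: 874 − 1(541.9) = 332.1
  C: 0 + 1(541.9) − 2(147.4) = 247
  E: 0 + 1(147.4) = 147.4

147 mol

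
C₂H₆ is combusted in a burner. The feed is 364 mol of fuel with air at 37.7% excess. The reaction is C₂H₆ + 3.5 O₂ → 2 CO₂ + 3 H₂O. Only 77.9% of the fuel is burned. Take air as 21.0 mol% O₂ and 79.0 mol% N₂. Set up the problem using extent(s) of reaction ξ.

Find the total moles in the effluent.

Stoichiometric O₂ = 3.5 × 364 = 1274 mol; O₂ fed = 1274 × 1.377 = 1754 mol.
N₂ fed = 1754 × 79/21 = 6600 mol.
Fuel reacted = 0.779 × 364 → ξ = 283.6 mol.
Outlet (n = n₀ + ν ξ):
  C₂H₆: 364 − 1(283.6) = 80.44
  O₂: 1754 − 3.5(283.6) = 761.9
  N₂: 6600 (inert)
  CO₂: 0 + 2(283.6) = 567.1
  H₂O: 0 + 3(283.6) = 850.7
Total out = 80.44 + 761.9 + 6600 + 567.1 + 850.7 = 8860 mol.

8860 mol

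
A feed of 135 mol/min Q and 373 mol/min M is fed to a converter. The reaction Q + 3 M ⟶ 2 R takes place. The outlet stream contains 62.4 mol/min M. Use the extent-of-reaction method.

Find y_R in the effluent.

For M: n = n₀ − 3ξ → 62.4 = 373 − 3ξ, giving ξ = 103.5 mol/min.
Outlet amounts (n = n₀ + ν ξ):
  Q: 135 − 1(103.5) = 31.47
  M: 373 − 3(103.5) = 62.4
  R: 0 + 2(103.5) = 207.1
Total out = 300.9 mol/min; y_R = 207.1 / 300.9 = 0.6881.

0.688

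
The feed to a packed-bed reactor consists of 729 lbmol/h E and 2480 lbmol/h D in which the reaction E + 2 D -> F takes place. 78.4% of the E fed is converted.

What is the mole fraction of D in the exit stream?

E reacted = 0.784 × 729 = 571.5 lbmol/h; ν_E = −1, so ξ = 571.5/1 = 571.5 lbmol/h.
Outlet amounts (n = n₀ + ν ξ):
  E: 729 − 1(571.5) = 157.5
  D: 2480 − 2(571.5) = 1337
  F: 0 + 1(571.5) = 571.5
Total out = 2066 lbmol/h; y_D = 1337 / 2066 = 0.6471.

0.647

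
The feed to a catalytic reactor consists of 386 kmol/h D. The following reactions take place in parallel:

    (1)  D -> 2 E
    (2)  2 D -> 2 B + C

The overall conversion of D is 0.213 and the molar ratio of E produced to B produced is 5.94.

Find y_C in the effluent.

Conversion of D: D consumed = 0.213 × 386 = 82.22 kmol/h = 1ξ₁ + 2ξ₂.
Selectivity: 2ξ₁ / (2ξ₂) = 5.94 → ξ₁ = 5.94 ξ₂.
Substitute: (1·5.94 + 2) ξ₂ = 82.22 → ξ₂ = 10.35 kmol/h, ξ₁ = 61.51 kmol/h.
Outlet amounts (n = n₀ + Σ ν·ξ):
  D: 386 − 1(61.51) − 2(10.35) = 303.8
  E: 0 + 2(61.51) = 123
  B: 0 + 2(10.35) = 20.71
  C: 0 + 1(10.35) = 10.35
Total out = 457.9 kmol/h; y_C = 10.35 / 457.9 = 0.02262.

0.0226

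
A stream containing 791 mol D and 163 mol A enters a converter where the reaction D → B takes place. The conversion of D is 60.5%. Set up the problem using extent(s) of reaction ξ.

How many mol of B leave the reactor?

479 mol

D reacted = 0.605 × 791 = 478.6 mol; ν_D = −1, so ξ = 478.6/1 = 478.6 mol.
Outlet amounts (n = n₀ + ν ξ):
  D: 791 − 1(478.6) = 312.4
  B: 0 + 1(478.6) = 478.6
  A: 163 (inert)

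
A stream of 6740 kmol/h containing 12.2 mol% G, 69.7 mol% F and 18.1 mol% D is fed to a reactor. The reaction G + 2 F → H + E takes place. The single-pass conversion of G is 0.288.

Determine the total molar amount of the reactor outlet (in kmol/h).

G reacted = 0.288 × 822.3 = 236.8 kmol/h; ν_G = −1, so ξ = 236.8/1 = 236.8 kmol/h.
Outlet amounts (n = n₀ + ν ξ):
  G: 822.3 − 1(236.8) = 585.5
  F: 4698 − 2(236.8) = 4224
  H: 0 + 1(236.8) = 236.8
  E: 0 + 1(236.8) = 236.8
  D: 1220 (inert)
Total out = 585.5 + 4224 + 236.8 + 236.8 + 1220 = 6503 kmol/h.

6500 kmol/h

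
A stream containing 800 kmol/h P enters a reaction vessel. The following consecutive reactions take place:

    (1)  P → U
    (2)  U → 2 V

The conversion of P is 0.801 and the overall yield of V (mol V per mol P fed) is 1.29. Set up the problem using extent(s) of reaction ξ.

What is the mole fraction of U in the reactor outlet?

Conversion of P: P consumed = 1ξ₁ = 0.801 × 800 → ξ₁ = 640.8 kmol/h.
Yield of V: 2ξ₂ / 800 = 1.29 → ξ₂ = 516 kmol/h.
Outlet amounts (n = n₀ + Σ ν·ξ):
  P: 800 − 1(640.8) = 159.2
  U: 0 + 1(640.8) − 1(516) = 124.8
  V: 0 + 2(516) = 1032
Total out = 1316 kmol/h; y_U = 124.8 / 1316 = 0.09483.

0.0948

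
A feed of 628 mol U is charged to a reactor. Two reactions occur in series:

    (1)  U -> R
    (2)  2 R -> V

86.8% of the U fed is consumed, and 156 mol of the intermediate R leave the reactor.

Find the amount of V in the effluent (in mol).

Conversion of U: U consumed = 1ξ₁ = 0.868 × 628 → ξ₁ = 545.1 mol.
R balance: n_R = 0 + 1ξ₁ − 2ξ₂ = 156 → ξ₂ = (1·545.1 − 156)/2 = 194.6 mol.
Outlet amounts (n = n₀ + Σ ν·ξ):
  U: 628 − 1(545.1) = 82.9
  R: 0 + 1(545.1) − 2(194.6) = 156
  V: 0 + 1(194.6) = 194.6

195 mol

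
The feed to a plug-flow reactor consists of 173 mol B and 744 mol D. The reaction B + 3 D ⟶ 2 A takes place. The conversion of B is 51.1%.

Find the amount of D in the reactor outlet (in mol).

479 mol

B reacted = 0.511 × 173 = 88.4 mol; ν_B = −1, so ξ = 88.4/1 = 88.4 mol.
Outlet amounts (n = n₀ + ν ξ):
  B: 173 − 1(88.4) = 84.6
  D: 744 − 3(88.4) = 478.8
  A: 0 + 2(88.4) = 176.8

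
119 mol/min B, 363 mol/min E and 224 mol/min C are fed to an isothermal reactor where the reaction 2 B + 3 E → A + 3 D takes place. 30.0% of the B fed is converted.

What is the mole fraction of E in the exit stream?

B reacted = 0.3 × 119 = 35.7 mol/min; ν_B = −2, so ξ = 35.7/2 = 17.85 mol/min.
Outlet amounts (n = n₀ + ν ξ):
  B: 119 − 2(17.85) = 83.3
  E: 363 − 3(17.85) = 309.4
  A: 0 + 1(17.85) = 17.85
  D: 0 + 3(17.85) = 53.55
  C: 224 (inert)
Total out = 688.1 mol/min; y_E = 309.4 / 688.1 = 0.4497.

0.45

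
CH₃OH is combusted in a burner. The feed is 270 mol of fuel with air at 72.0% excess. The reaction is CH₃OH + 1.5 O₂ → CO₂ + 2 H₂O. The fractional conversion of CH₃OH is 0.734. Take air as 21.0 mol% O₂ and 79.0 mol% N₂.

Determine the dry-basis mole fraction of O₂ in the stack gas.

Stoichiometric O₂ = 1.5 × 270 = 405 mol; O₂ fed = 405 × 1.720 = 696.6 mol.
N₂ fed = 696.6 × 79/21 = 2621 mol.
Fuel reacted = 0.734 × 270 → ξ = 198.2 mol.
Outlet (n = n₀ + ν ξ):
  CH₃OH: 270 − 1(198.2) = 71.82
  O₂: 696.6 − 1.5(198.2) = 399.3
  N₂: 2621 (inert)
  CO₂: 0 + 1(198.2) = 198.2
  H₂O: 0 + 2(198.2) = 396.4
Dry total = 3290 mol; y_O₂ (dry) = 399.3 / 3290 = 0.1214.

0.121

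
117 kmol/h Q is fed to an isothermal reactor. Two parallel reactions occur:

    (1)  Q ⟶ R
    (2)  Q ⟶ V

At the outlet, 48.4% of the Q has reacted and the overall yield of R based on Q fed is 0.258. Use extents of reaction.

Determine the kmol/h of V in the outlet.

26.4 kmol/h

Yield of R: 1ξ₁ / 117 = 0.258 → ξ₁ = 30.19 kmol/h.
Conversion of Q: 1ξ₁ + 1ξ₂ = 0.484 × 117 = 56.63 → ξ₂ = 26.44 kmol/h.
Outlet amounts (n = n₀ + Σ ν·ξ):
  Q: 117 − 1(30.19) − 1(26.44) = 60.37
  R: 0 + 1(30.19) = 30.19
  V: 0 + 1(26.44) = 26.44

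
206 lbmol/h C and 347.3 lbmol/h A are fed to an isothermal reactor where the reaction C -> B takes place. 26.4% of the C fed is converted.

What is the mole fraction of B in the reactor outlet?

0.0983

C reacted = 0.264 × 206 = 54.38 lbmol/h; ν_C = −1, so ξ = 54.38/1 = 54.38 lbmol/h.
Outlet amounts (n = n₀ + ν ξ):
  C: 206 − 1(54.38) = 151.6
  B: 0 + 1(54.38) = 54.38
  A: 347.3 (inert)
Total out = 553.3 lbmol/h; y_B = 54.38 / 553.3 = 0.09829.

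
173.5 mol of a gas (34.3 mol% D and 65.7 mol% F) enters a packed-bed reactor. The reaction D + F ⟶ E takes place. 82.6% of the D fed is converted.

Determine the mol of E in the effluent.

D reacted = 0.826 × 59.51 = 49.16 mol; ν_D = −1, so ξ = 49.16/1 = 49.16 mol.
Outlet amounts (n = n₀ + ν ξ):
  D: 59.51 − 1(49.16) = 10.35
  F: 114 − 1(49.16) = 64.83
  E: 0 + 1(49.16) = 49.16

49.2 mol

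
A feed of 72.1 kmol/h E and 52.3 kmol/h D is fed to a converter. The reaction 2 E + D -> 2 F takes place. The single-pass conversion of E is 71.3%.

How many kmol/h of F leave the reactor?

51.4 kmol/h

E reacted = 0.713 × 72.1 = 51.41 kmol/h; ν_E = −2, so ξ = 51.41/2 = 25.7 kmol/h.
Outlet amounts (n = n₀ + ν ξ):
  E: 72.1 − 2(25.7) = 20.69
  D: 52.3 − 1(25.7) = 26.6
  F: 0 + 2(25.7) = 51.41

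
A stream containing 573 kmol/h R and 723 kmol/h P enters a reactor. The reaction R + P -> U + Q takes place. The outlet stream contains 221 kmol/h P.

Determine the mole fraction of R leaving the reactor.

0.0548

For P: n = n₀ − 1ξ → 221 = 723 − 1ξ, giving ξ = 502 kmol/h.
Outlet amounts (n = n₀ + ν ξ):
  R: 573 − 1(502) = 71
  P: 723 − 1(502) = 221
  U: 0 + 1(502) = 502
  Q: 0 + 1(502) = 502
Total out = 1296 kmol/h; y_R = 71 / 1296 = 0.05478.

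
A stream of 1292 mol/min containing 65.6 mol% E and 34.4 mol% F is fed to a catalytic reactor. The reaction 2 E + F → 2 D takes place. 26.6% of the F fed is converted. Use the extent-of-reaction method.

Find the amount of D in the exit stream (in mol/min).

236 mol/min

F reacted = 0.266 × 444.4 = 118.2 mol/min; ν_F = −1, so ξ = 118.2/1 = 118.2 mol/min.
Outlet amounts (n = n₀ + ν ξ):
  E: 847.6 − 2(118.2) = 611.1
  F: 444.4 − 1(118.2) = 326.2
  D: 0 + 2(118.2) = 236.4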